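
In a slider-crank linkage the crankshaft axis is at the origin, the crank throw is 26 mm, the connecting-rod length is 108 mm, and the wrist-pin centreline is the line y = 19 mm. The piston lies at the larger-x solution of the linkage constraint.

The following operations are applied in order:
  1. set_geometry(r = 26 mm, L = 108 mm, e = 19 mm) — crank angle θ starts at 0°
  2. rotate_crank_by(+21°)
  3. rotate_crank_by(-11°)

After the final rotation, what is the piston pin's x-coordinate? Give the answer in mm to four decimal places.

132.6292

set_geometry: r = 26 mm, L = 108 mm, e = 19 mm; θ ← 0°
rotate_crank_by(+21°): θ ← 0° +21° = 21°
rotate_crank_by(-11°): θ ← 21° -11° = 10°
crank pin P = (r cos θ, r sin θ) = (25.605002, 4.514853)
h = r sin θ − e = 4.514853 − 19 = -14.485147
x = r cos θ + √(L² − h²) = 25.605002 + √(11664.0 − 209.8195) = 25.605002 + 107.024205 = 132.629207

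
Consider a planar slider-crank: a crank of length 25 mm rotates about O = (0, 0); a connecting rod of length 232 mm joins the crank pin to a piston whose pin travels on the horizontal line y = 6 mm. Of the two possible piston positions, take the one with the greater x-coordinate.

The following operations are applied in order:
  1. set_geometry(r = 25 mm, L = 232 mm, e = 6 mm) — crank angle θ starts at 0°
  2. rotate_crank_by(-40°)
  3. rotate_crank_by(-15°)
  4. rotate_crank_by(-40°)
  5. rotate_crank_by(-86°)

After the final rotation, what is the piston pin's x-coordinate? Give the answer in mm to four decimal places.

206.9371

set_geometry: r = 25 mm, L = 232 mm, e = 6 mm; θ ← 0°
rotate_crank_by(-40°): θ ← 0° -40° = -40°
rotate_crank_by(-15°): θ ← -40° -15° = -55°
rotate_crank_by(-40°): θ ← -55° -40° = -95°
rotate_crank_by(-86°): θ ← -95° -86° = -181°
crank pin P = (r cos θ, r sin θ) = (-24.996192, 0.436310)
h = r sin θ − e = 0.436310 − 6 = -5.563690
x = r cos θ + √(L² − h²) = -24.996192 + √(53824.0 − 30.9546) = -24.996192 + 231.933278 = 206.937085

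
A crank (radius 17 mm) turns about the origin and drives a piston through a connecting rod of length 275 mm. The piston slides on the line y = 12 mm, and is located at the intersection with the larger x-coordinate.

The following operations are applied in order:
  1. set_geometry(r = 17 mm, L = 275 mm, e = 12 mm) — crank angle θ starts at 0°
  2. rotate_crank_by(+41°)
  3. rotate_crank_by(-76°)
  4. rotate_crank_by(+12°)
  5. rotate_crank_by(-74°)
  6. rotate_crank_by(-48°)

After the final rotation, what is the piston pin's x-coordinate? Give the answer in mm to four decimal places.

set_geometry: r = 17 mm, L = 275 mm, e = 12 mm; θ ← 0°
rotate_crank_by(+41°): θ ← 0° +41° = 41°
rotate_crank_by(-76°): θ ← 41° -76° = -35°
rotate_crank_by(+12°): θ ← -35° +12° = -23°
rotate_crank_by(-74°): θ ← -23° -74° = -97°
rotate_crank_by(-48°): θ ← -97° -48° = -145°
crank pin P = (r cos θ, r sin θ) = (-13.925585, -9.750799)
h = r sin θ − e = -9.750799 − 12 = -21.750799
x = r cos θ + √(L² − h²) = -13.925585 + √(75625.0 − 473.0973) = -13.925585 + 274.138474 = 260.212889

260.2129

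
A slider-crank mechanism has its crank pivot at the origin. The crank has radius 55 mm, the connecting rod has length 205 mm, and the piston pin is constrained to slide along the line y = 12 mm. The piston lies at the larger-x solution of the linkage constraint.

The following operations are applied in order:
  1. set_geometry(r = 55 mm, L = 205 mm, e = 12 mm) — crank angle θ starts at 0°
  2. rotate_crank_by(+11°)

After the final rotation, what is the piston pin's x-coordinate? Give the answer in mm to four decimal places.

set_geometry: r = 55 mm, L = 205 mm, e = 12 mm; θ ← 0°
rotate_crank_by(+11°): θ ← 0° +11° = 11°
crank pin P = (r cos θ, r sin θ) = (53.989495, 10.494495)
h = r sin θ − e = 10.494495 − 12 = -1.505505
x = r cos θ + √(L² − h²) = 53.989495 + √(42025.0 − 2.2665) = 53.989495 + 204.994472 = 258.983967

258.9840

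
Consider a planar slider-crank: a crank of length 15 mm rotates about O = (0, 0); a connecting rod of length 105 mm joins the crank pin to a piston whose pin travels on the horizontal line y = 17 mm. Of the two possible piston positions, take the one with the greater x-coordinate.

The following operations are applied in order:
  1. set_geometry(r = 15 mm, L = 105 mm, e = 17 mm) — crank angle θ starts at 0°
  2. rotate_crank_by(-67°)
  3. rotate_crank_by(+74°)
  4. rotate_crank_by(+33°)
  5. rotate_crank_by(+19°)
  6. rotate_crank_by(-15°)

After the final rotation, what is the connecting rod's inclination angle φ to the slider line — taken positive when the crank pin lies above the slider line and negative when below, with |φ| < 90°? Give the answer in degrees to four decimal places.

-3.5930

set_geometry: r = 15 mm, L = 105 mm, e = 17 mm; θ ← 0°
rotate_crank_by(-67°): θ ← 0° -67° = -67°
rotate_crank_by(+74°): θ ← -67° +74° = 7°
rotate_crank_by(+33°): θ ← 7° +33° = 40°
rotate_crank_by(+19°): θ ← 40° +19° = 59°
rotate_crank_by(-15°): θ ← 59° -15° = 44°
crank pin P = (r cos θ, r sin θ) = (10.790097, 10.419876)
h = r sin θ − e = 10.419876 − 17 = -6.580124
sin φ = h / L = -6.580124 / 105 = -0.06266785
φ = arcsin(-0.06266785) = -3.592958°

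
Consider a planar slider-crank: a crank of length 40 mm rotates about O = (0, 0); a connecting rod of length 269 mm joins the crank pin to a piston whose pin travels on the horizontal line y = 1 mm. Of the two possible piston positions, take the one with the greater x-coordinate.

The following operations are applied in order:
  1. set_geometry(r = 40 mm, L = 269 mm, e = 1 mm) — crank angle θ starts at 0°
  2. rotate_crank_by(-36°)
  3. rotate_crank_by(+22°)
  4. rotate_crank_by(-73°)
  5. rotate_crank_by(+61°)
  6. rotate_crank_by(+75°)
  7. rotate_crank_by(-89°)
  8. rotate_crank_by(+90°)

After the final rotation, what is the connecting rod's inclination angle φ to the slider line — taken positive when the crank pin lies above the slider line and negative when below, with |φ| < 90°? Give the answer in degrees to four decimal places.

set_geometry: r = 40 mm, L = 269 mm, e = 1 mm; θ ← 0°
rotate_crank_by(-36°): θ ← 0° -36° = -36°
rotate_crank_by(+22°): θ ← -36° +22° = -14°
rotate_crank_by(-73°): θ ← -14° -73° = -87°
rotate_crank_by(+61°): θ ← -87° +61° = -26°
rotate_crank_by(+75°): θ ← -26° +75° = 49°
rotate_crank_by(-89°): θ ← 49° -89° = -40°
rotate_crank_by(+90°): θ ← -40° +90° = 50°
crank pin P = (r cos θ, r sin θ) = (25.711504, 30.641778)
h = r sin θ − e = 30.641778 − 1 = 29.641778
sin φ = h / L = 29.641778 / 269 = 0.11019248
φ = arcsin(0.11019248) = 6.326411°

6.3264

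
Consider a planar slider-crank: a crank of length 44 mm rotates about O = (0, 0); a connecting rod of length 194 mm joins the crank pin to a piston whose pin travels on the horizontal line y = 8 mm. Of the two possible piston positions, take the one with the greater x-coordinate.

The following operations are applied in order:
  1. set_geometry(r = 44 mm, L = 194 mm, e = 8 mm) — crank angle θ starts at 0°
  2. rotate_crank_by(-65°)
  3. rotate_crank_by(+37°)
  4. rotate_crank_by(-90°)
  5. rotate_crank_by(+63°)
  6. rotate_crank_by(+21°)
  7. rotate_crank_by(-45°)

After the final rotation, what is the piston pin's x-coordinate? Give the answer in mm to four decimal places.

195.5197

set_geometry: r = 44 mm, L = 194 mm, e = 8 mm; θ ← 0°
rotate_crank_by(-65°): θ ← 0° -65° = -65°
rotate_crank_by(+37°): θ ← -65° +37° = -28°
rotate_crank_by(-90°): θ ← -28° -90° = -118°
rotate_crank_by(+63°): θ ← -118° +63° = -55°
rotate_crank_by(+21°): θ ← -55° +21° = -34°
rotate_crank_by(-45°): θ ← -34° -45° = -79°
crank pin P = (r cos θ, r sin θ) = (8.395596, -43.191596)
h = r sin θ − e = -43.191596 − 8 = -51.191596
x = r cos θ + √(L² − h²) = 8.395596 + √(37636.0 − 2620.5795) = 8.395596 + 187.124078 = 195.519674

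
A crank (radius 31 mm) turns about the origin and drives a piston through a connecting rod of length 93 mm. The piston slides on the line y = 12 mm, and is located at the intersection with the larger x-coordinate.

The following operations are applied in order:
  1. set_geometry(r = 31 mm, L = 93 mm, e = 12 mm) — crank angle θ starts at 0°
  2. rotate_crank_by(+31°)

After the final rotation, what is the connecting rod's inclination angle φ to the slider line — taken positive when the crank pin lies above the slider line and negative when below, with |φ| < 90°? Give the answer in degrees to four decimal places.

2.4442

set_geometry: r = 31 mm, L = 93 mm, e = 12 mm; θ ← 0°
rotate_crank_by(+31°): θ ← 0° +31° = 31°
crank pin P = (r cos θ, r sin θ) = (26.572186, 15.966180)
h = r sin θ − e = 15.966180 − 12 = 3.966180
sin φ = h / L = 3.966180 / 93 = 0.04264710
φ = arcsin(0.04264710) = 2.444240°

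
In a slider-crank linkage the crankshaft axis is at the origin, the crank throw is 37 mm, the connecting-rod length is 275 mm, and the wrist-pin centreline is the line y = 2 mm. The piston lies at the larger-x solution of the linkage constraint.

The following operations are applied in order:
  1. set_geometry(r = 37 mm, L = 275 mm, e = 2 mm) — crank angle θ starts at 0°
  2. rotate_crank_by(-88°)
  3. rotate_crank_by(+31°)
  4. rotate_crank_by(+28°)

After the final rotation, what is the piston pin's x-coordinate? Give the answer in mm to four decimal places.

set_geometry: r = 37 mm, L = 275 mm, e = 2 mm; θ ← 0°
rotate_crank_by(-88°): θ ← 0° -88° = -88°
rotate_crank_by(+31°): θ ← -88° +31° = -57°
rotate_crank_by(+28°): θ ← -57° +28° = -29°
crank pin P = (r cos θ, r sin θ) = (32.360929, -17.937956)
h = r sin θ − e = -17.937956 − 2 = -19.937956
x = r cos θ + √(L² − h²) = 32.360929 + √(75625.0 − 397.5221) = 32.360929 + 274.276280 = 306.637209

306.6372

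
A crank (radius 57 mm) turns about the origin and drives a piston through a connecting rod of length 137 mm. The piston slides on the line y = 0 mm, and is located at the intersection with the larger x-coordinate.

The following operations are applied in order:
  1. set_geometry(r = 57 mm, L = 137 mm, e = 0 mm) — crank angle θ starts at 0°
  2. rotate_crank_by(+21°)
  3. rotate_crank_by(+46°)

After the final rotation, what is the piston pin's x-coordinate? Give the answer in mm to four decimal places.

148.8261

set_geometry: r = 57 mm, L = 137 mm, e = 0 mm; θ ← 0°
rotate_crank_by(+21°): θ ← 0° +21° = 21°
rotate_crank_by(+46°): θ ← 21° +46° = 67°
crank pin P = (r cos θ, r sin θ) = (22.271674, 52.468777)
h = r sin θ − e = 52.468777 − 0 = 52.468777
x = r cos θ + √(L² − h²) = 22.271674 + √(18769.0 − 2752.9725) = 22.271674 + 126.554445 = 148.826119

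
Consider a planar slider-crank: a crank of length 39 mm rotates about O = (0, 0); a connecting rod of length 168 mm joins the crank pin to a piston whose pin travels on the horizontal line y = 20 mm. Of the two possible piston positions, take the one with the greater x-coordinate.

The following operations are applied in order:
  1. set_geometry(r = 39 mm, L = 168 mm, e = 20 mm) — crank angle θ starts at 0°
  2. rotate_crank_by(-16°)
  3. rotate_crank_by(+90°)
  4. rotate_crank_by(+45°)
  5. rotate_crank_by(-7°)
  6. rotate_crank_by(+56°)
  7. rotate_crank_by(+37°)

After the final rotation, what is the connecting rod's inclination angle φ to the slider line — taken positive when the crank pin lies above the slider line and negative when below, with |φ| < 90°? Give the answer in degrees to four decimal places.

set_geometry: r = 39 mm, L = 168 mm, e = 20 mm; θ ← 0°
rotate_crank_by(-16°): θ ← 0° -16° = -16°
rotate_crank_by(+90°): θ ← -16° +90° = 74°
rotate_crank_by(+45°): θ ← 74° +45° = 119°
rotate_crank_by(-7°): θ ← 119° -7° = 112°
rotate_crank_by(+56°): θ ← 112° +56° = 168°
rotate_crank_by(+37°): θ ← 168° +37° = 205°
crank pin P = (r cos θ, r sin θ) = (-35.346004, -16.482112)
h = r sin θ − e = -16.482112 − 20 = -36.482112
sin φ = h / L = -36.482112 / 168 = -0.21715543
φ = arcsin(-0.21715543) = -12.542012°

-12.5420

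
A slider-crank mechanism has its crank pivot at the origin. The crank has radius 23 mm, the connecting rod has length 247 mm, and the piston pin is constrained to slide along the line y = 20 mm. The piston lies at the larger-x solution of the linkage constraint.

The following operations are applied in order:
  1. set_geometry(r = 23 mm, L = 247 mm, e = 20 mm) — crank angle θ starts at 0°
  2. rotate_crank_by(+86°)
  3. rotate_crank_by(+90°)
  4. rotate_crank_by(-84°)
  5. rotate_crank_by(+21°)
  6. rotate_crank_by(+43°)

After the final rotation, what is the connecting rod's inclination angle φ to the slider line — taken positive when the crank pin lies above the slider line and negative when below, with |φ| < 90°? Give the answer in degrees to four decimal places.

-2.4701

set_geometry: r = 23 mm, L = 247 mm, e = 20 mm; θ ← 0°
rotate_crank_by(+86°): θ ← 0° +86° = 86°
rotate_crank_by(+90°): θ ← 86° +90° = 176°
rotate_crank_by(-84°): θ ← 176° -84° = 92°
rotate_crank_by(+21°): θ ← 92° +21° = 113°
rotate_crank_by(+43°): θ ← 113° +43° = 156°
crank pin P = (r cos θ, r sin θ) = (-21.011546, 9.354943)
h = r sin θ − e = 9.354943 − 20 = -10.645057
sin φ = h / L = -10.645057 / 247 = -0.04309740
φ = arcsin(-0.04309740) = -2.470064°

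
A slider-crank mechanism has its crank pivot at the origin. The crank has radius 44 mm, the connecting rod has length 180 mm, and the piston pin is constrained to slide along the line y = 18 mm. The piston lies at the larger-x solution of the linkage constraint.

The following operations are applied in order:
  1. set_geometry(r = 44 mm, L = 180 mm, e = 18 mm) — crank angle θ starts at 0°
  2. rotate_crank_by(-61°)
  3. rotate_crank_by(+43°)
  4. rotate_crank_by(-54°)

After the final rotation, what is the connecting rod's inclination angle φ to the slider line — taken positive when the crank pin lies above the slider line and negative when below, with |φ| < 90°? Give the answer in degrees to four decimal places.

-19.4194

set_geometry: r = 44 mm, L = 180 mm, e = 18 mm; θ ← 0°
rotate_crank_by(-61°): θ ← 0° -61° = -61°
rotate_crank_by(+43°): θ ← -61° +43° = -18°
rotate_crank_by(-54°): θ ← -18° -54° = -72°
crank pin P = (r cos θ, r sin θ) = (13.596748, -41.846487)
h = r sin θ − e = -41.846487 − 18 = -59.846487
sin φ = h / L = -59.846487 / 180 = -0.33248048
φ = arcsin(-0.33248048) = -19.419400°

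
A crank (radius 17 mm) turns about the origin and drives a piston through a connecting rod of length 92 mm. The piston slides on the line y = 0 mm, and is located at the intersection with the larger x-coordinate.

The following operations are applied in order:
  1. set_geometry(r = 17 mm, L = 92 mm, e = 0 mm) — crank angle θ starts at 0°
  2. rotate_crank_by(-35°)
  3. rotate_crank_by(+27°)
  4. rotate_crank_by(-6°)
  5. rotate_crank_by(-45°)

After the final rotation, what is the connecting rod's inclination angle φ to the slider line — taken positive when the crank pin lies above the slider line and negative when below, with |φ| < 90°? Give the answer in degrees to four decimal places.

set_geometry: r = 17 mm, L = 92 mm, e = 0 mm; θ ← 0°
rotate_crank_by(-35°): θ ← 0° -35° = -35°
rotate_crank_by(+27°): θ ← -35° +27° = -8°
rotate_crank_by(-6°): θ ← -8° -6° = -14°
rotate_crank_by(-45°): θ ← -14° -45° = -59°
crank pin P = (r cos θ, r sin θ) = (8.755647, -14.571844)
h = r sin θ − e = -14.571844 − 0 = -14.571844
sin φ = h / L = -14.571844 / 92 = -0.15838961
φ = arcsin(-0.15838961) = -9.113436°

-9.1134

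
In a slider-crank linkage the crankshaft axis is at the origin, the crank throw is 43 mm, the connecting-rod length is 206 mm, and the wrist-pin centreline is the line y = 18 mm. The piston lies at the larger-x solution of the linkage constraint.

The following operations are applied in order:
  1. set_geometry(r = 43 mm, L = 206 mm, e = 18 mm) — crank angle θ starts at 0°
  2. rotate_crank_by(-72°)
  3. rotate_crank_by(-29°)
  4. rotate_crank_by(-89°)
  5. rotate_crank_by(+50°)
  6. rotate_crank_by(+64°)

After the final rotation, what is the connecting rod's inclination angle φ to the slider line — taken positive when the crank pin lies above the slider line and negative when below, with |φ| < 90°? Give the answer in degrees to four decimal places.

set_geometry: r = 43 mm, L = 206 mm, e = 18 mm; θ ← 0°
rotate_crank_by(-72°): θ ← 0° -72° = -72°
rotate_crank_by(-29°): θ ← -72° -29° = -101°
rotate_crank_by(-89°): θ ← -101° -89° = -190°
rotate_crank_by(+50°): θ ← -190° +50° = -140°
rotate_crank_by(+64°): θ ← -140° +64° = -76°
crank pin P = (r cos θ, r sin θ) = (10.402642, -41.722716)
h = r sin θ − e = -41.722716 − 18 = -59.722716
sin φ = h / L = -59.722716 / 206 = -0.28991610
φ = arcsin(-0.28991610) = -16.852933°

-16.8529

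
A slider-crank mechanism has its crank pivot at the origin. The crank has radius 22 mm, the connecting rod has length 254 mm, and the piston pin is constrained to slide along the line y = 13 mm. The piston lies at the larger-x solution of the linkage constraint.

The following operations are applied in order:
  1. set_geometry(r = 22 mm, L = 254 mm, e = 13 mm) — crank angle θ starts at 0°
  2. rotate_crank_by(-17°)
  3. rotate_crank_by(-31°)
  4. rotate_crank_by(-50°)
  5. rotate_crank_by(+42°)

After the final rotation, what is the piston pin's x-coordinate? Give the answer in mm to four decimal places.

264.3739

set_geometry: r = 22 mm, L = 254 mm, e = 13 mm; θ ← 0°
rotate_crank_by(-17°): θ ← 0° -17° = -17°
rotate_crank_by(-31°): θ ← -17° -31° = -48°
rotate_crank_by(-50°): θ ← -48° -50° = -98°
rotate_crank_by(+42°): θ ← -98° +42° = -56°
crank pin P = (r cos θ, r sin θ) = (12.302244, -18.238827)
h = r sin θ − e = -18.238827 − 13 = -31.238827
x = r cos θ + √(L² − h²) = 12.302244 + √(64516.0 − 975.8643) = 12.302244 + 252.071688 = 264.373932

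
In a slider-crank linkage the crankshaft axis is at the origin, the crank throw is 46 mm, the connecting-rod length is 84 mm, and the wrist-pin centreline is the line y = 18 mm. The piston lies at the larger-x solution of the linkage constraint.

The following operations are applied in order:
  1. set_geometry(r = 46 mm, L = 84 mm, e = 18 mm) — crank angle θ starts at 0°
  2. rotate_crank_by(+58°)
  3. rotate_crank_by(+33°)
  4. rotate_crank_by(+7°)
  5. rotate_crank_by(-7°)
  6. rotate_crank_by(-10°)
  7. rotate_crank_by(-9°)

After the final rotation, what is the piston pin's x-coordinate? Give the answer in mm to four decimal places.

set_geometry: r = 46 mm, L = 84 mm, e = 18 mm; θ ← 0°
rotate_crank_by(+58°): θ ← 0° +58° = 58°
rotate_crank_by(+33°): θ ← 58° +33° = 91°
rotate_crank_by(+7°): θ ← 91° +7° = 98°
rotate_crank_by(-7°): θ ← 98° -7° = 91°
rotate_crank_by(-10°): θ ← 91° -10° = 81°
rotate_crank_by(-9°): θ ← 81° -9° = 72°
crank pin P = (r cos θ, r sin θ) = (14.214782, 43.748600)
h = r sin θ − e = 43.748600 − 18 = 25.748600
x = r cos θ + √(L² − h²) = 14.214782 + √(7056.0 − 662.9904) = 14.214782 + 79.956298 = 94.171080

94.1711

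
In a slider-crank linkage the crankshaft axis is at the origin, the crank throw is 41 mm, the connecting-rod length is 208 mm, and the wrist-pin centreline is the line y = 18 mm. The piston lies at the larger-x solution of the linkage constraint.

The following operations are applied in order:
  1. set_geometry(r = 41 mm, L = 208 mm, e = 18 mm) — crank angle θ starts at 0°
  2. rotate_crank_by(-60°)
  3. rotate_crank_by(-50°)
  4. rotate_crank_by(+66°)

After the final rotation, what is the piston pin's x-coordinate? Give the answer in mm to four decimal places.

set_geometry: r = 41 mm, L = 208 mm, e = 18 mm; θ ← 0°
rotate_crank_by(-60°): θ ← 0° -60° = -60°
rotate_crank_by(-50°): θ ← -60° -50° = -110°
rotate_crank_by(+66°): θ ← -110° +66° = -44°
crank pin P = (r cos θ, r sin θ) = (29.492932, -28.480993)
h = r sin θ − e = -28.480993 − 18 = -46.480993
x = r cos θ + √(L² − h²) = 29.492932 + √(43264.0 − 2160.4827) = 29.492932 + 202.740024 = 232.232956

232.2330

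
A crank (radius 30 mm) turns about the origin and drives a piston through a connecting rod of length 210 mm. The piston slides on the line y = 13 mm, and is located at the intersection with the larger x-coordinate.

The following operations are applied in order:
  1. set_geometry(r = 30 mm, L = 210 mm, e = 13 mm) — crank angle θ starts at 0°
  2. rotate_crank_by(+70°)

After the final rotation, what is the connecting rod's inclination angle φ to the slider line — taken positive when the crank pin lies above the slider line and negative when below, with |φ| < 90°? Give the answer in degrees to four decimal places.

4.1482

set_geometry: r = 30 mm, L = 210 mm, e = 13 mm; θ ← 0°
rotate_crank_by(+70°): θ ← 0° +70° = 70°
crank pin P = (r cos θ, r sin θ) = (10.260604, 28.190779)
h = r sin θ − e = 28.190779 − 13 = 15.190779
sin φ = h / L = 15.190779 / 210 = 0.07233704
φ = arcsin(0.07233704) = 4.148230°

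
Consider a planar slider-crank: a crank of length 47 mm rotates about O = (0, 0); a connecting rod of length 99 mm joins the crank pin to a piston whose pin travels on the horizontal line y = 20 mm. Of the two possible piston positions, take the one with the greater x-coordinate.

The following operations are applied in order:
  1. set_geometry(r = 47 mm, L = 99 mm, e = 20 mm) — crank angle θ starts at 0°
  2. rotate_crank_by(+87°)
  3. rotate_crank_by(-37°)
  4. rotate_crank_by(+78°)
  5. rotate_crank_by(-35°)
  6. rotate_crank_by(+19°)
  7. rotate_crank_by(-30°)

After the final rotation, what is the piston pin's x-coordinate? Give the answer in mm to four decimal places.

set_geometry: r = 47 mm, L = 99 mm, e = 20 mm; θ ← 0°
rotate_crank_by(+87°): θ ← 0° +87° = 87°
rotate_crank_by(-37°): θ ← 87° -37° = 50°
rotate_crank_by(+78°): θ ← 50° +78° = 128°
rotate_crank_by(-35°): θ ← 128° -35° = 93°
rotate_crank_by(+19°): θ ← 93° +19° = 112°
rotate_crank_by(-30°): θ ← 112° -30° = 82°
crank pin P = (r cos θ, r sin θ) = (6.541136, 46.542599)
h = r sin θ − e = 46.542599 − 20 = 26.542599
x = r cos θ + √(L² − h²) = 6.541136 + √(9801.0 − 704.5096) = 6.541136 + 95.375523 = 101.916659

101.9167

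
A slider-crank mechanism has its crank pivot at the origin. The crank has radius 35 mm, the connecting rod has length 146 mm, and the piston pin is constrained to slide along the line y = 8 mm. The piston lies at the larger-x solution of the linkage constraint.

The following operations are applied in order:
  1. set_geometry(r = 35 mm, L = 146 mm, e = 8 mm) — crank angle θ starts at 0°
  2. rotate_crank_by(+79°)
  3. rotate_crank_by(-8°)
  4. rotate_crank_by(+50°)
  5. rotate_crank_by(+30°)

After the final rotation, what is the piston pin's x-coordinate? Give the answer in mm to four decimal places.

set_geometry: r = 35 mm, L = 146 mm, e = 8 mm; θ ← 0°
rotate_crank_by(+79°): θ ← 0° +79° = 79°
rotate_crank_by(-8°): θ ← 79° -8° = 71°
rotate_crank_by(+50°): θ ← 71° +50° = 121°
rotate_crank_by(+30°): θ ← 121° +30° = 151°
crank pin P = (r cos θ, r sin θ) = (-30.611690, 16.968337)
h = r sin θ − e = 16.968337 − 8 = 8.968337
x = r cos θ + √(L² − h²) = -30.611690 + √(21316.0 − 80.4311) = -30.611690 + 145.724291 = 115.112601

115.1126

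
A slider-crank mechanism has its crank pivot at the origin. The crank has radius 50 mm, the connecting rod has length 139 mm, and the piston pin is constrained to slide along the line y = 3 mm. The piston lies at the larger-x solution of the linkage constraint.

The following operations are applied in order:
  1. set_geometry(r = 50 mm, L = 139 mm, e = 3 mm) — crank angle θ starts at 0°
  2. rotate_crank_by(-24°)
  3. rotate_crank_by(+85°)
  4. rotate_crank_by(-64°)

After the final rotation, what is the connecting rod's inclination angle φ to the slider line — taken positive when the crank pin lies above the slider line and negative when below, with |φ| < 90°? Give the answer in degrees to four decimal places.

-2.3159

set_geometry: r = 50 mm, L = 139 mm, e = 3 mm; θ ← 0°
rotate_crank_by(-24°): θ ← 0° -24° = -24°
rotate_crank_by(+85°): θ ← -24° +85° = 61°
rotate_crank_by(-64°): θ ← 61° -64° = -3°
crank pin P = (r cos θ, r sin θ) = (49.931477, -2.616798)
h = r sin θ − e = -2.616798 − 3 = -5.616798
sin φ = h / L = -5.616798 / 139 = -0.04040862
φ = arcsin(-0.04040862) = -2.315874°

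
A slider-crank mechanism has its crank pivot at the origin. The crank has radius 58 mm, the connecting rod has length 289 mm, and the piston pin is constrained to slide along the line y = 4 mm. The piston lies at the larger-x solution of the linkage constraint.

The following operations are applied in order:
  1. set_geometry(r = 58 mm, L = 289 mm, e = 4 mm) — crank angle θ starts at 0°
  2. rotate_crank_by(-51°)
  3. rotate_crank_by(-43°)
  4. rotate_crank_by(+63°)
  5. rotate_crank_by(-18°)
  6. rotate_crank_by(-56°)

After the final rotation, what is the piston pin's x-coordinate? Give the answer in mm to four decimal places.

267.6865

set_geometry: r = 58 mm, L = 289 mm, e = 4 mm; θ ← 0°
rotate_crank_by(-51°): θ ← 0° -51° = -51°
rotate_crank_by(-43°): θ ← -51° -43° = -94°
rotate_crank_by(+63°): θ ← -94° +63° = -31°
rotate_crank_by(-18°): θ ← -31° -18° = -49°
rotate_crank_by(-56°): θ ← -49° -56° = -105°
crank pin P = (r cos θ, r sin θ) = (-15.011505, -56.023698)
h = r sin θ − e = -56.023698 − 4 = -60.023698
x = r cos θ + √(L² − h²) = -15.011505 + √(83521.0 − 3602.8443) = -15.011505 + 282.697994 = 267.686489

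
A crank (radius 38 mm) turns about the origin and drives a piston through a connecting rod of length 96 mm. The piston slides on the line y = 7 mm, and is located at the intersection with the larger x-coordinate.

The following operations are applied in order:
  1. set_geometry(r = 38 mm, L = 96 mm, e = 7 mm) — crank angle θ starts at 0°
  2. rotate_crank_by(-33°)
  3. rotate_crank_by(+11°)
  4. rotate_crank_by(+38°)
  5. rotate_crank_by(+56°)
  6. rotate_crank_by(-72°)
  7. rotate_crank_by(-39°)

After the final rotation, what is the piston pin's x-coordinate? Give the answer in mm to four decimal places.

120.4178

set_geometry: r = 38 mm, L = 96 mm, e = 7 mm; θ ← 0°
rotate_crank_by(-33°): θ ← 0° -33° = -33°
rotate_crank_by(+11°): θ ← -33° +11° = -22°
rotate_crank_by(+38°): θ ← -22° +38° = 16°
rotate_crank_by(+56°): θ ← 16° +56° = 72°
rotate_crank_by(-72°): θ ← 72° -72° = 0°
rotate_crank_by(-39°): θ ← 0° -39° = -39°
crank pin P = (r cos θ, r sin θ) = (29.531547, -23.914175)
h = r sin θ − e = -23.914175 − 7 = -30.914175
x = r cos θ + √(L² − h²) = 29.531547 + √(9216.0 − 955.6862) = 29.531547 + 90.886268 = 120.417815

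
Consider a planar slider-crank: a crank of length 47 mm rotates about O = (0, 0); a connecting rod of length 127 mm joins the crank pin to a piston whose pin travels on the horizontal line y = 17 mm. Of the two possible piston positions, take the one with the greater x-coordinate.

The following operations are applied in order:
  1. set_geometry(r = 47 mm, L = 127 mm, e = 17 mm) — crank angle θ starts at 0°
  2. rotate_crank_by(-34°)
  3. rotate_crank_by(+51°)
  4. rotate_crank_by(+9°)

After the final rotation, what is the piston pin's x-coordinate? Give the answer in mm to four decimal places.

169.1922

set_geometry: r = 47 mm, L = 127 mm, e = 17 mm; θ ← 0°
rotate_crank_by(-34°): θ ← 0° -34° = -34°
rotate_crank_by(+51°): θ ← -34° +51° = 17°
rotate_crank_by(+9°): θ ← 17° +9° = 26°
crank pin P = (r cos θ, r sin θ) = (42.243320, 20.603444)
h = r sin θ − e = 20.603444 − 17 = 3.603444
x = r cos θ + √(L² − h²) = 42.243320 + √(16129.0 − 12.9848) = 42.243320 + 126.948868 = 169.192189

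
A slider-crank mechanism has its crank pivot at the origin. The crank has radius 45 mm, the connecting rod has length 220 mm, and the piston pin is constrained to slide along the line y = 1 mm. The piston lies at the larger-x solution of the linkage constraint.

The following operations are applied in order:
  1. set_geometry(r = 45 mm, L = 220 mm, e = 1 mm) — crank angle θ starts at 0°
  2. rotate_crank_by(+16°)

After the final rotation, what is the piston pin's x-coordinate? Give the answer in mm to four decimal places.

262.9610

set_geometry: r = 45 mm, L = 220 mm, e = 1 mm; θ ← 0°
rotate_crank_by(+16°): θ ← 0° +16° = 16°
crank pin P = (r cos θ, r sin θ) = (43.256776, 12.403681)
h = r sin θ − e = 12.403681 − 1 = 11.403681
x = r cos θ + √(L² − h²) = 43.256776 + √(48400.0 − 130.0439) = 43.256776 + 219.704247 = 262.961023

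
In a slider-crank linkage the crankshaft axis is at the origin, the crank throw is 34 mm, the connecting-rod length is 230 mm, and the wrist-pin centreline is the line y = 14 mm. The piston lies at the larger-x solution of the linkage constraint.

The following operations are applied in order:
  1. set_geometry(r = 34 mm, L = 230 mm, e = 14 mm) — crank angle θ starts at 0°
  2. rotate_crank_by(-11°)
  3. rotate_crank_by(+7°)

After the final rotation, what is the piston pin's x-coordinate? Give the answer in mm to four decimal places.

set_geometry: r = 34 mm, L = 230 mm, e = 14 mm; θ ← 0°
rotate_crank_by(-11°): θ ← 0° -11° = -11°
rotate_crank_by(+7°): θ ← -11° +7° = -4°
crank pin P = (r cos θ, r sin θ) = (33.917178, -2.371720)
h = r sin θ − e = -2.371720 − 14 = -16.371720
x = r cos θ + √(L² − h²) = 33.917178 + √(52900.0 − 268.0332) = 33.917178 + 229.416579 = 263.333757

263.3338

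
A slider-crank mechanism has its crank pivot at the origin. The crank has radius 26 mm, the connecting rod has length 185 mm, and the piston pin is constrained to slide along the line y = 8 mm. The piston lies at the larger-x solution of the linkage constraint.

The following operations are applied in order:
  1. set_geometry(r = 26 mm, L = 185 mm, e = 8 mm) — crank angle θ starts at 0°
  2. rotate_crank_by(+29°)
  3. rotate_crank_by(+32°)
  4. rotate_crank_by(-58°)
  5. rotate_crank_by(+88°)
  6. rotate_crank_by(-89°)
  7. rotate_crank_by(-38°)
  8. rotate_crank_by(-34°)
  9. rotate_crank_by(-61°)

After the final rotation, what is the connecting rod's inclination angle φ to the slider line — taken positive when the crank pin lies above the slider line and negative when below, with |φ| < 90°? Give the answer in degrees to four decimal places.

-8.5870

set_geometry: r = 26 mm, L = 185 mm, e = 8 mm; θ ← 0°
rotate_crank_by(+29°): θ ← 0° +29° = 29°
rotate_crank_by(+32°): θ ← 29° +32° = 61°
rotate_crank_by(-58°): θ ← 61° -58° = 3°
rotate_crank_by(+88°): θ ← 3° +88° = 91°
rotate_crank_by(-89°): θ ← 91° -89° = 2°
rotate_crank_by(-38°): θ ← 2° -38° = -36°
rotate_crank_by(-34°): θ ← -36° -34° = -70°
rotate_crank_by(-61°): θ ← -70° -61° = -131°
crank pin P = (r cos θ, r sin θ) = (-17.057535, -19.622449)
h = r sin θ − e = -19.622449 − 8 = -27.622449
sin φ = h / L = -27.622449 / 185 = -0.14931054
φ = arcsin(-0.14931054) = -8.586973°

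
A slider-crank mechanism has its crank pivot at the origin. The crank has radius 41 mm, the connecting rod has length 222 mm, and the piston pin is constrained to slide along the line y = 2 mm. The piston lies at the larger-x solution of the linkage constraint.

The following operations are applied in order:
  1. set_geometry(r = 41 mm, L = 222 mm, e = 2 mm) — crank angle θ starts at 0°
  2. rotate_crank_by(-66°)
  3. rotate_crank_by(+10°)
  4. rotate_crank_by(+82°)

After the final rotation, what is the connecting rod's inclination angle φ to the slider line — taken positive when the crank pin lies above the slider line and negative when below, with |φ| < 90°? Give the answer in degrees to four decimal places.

4.1261

set_geometry: r = 41 mm, L = 222 mm, e = 2 mm; θ ← 0°
rotate_crank_by(-66°): θ ← 0° -66° = -66°
rotate_crank_by(+10°): θ ← -66° +10° = -56°
rotate_crank_by(+82°): θ ← -56° +82° = 26°
crank pin P = (r cos θ, r sin θ) = (36.850556, 17.973217)
h = r sin θ − e = 17.973217 − 2 = 15.973217
sin φ = h / L = 15.973217 / 222 = 0.07195143
φ = arcsin(0.07195143) = 4.126079°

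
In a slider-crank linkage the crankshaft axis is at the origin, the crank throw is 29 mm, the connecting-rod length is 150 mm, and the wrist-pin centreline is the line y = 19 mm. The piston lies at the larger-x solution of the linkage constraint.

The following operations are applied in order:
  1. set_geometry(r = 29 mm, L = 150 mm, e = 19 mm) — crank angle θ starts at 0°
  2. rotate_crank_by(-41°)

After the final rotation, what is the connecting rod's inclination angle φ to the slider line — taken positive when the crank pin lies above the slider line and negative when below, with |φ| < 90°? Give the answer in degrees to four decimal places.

set_geometry: r = 29 mm, L = 150 mm, e = 19 mm; θ ← 0°
rotate_crank_by(-41°): θ ← 0° -41° = -41°
crank pin P = (r cos θ, r sin θ) = (21.886578, -19.025712)
h = r sin θ − e = -19.025712 − 19 = -38.025712
sin φ = h / L = -38.025712 / 150 = -0.25350475
φ = arcsin(-0.25350475) = -14.685002°

-14.6850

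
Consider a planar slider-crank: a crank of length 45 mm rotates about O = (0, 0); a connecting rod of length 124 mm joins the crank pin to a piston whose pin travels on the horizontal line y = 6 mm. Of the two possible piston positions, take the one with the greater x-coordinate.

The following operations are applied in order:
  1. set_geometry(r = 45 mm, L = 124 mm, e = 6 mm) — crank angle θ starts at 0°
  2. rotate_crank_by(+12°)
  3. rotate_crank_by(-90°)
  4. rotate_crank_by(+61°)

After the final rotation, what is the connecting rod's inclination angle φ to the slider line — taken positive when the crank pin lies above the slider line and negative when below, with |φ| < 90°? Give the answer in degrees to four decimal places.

-8.8872

set_geometry: r = 45 mm, L = 124 mm, e = 6 mm; θ ← 0°
rotate_crank_by(+12°): θ ← 0° +12° = 12°
rotate_crank_by(-90°): θ ← 12° -90° = -78°
rotate_crank_by(+61°): θ ← -78° +61° = -17°
crank pin P = (r cos θ, r sin θ) = (43.033714, -13.156727)
h = r sin θ − e = -13.156727 − 6 = -19.156727
sin φ = h / L = -19.156727 / 124 = -0.15448973
φ = arcsin(-0.15448973) = -8.887204°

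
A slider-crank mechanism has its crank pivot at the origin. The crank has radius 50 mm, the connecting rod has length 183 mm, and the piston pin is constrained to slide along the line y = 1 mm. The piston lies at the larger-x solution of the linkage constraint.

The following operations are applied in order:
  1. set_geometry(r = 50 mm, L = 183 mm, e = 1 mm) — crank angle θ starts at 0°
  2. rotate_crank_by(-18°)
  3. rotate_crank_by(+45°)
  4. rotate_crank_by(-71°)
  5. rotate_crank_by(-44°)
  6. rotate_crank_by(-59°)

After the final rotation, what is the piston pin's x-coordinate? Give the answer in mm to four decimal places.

set_geometry: r = 50 mm, L = 183 mm, e = 1 mm; θ ← 0°
rotate_crank_by(-18°): θ ← 0° -18° = -18°
rotate_crank_by(+45°): θ ← -18° +45° = 27°
rotate_crank_by(-71°): θ ← 27° -71° = -44°
rotate_crank_by(-44°): θ ← -44° -44° = -88°
rotate_crank_by(-59°): θ ← -88° -59° = -147°
crank pin P = (r cos θ, r sin θ) = (-41.933528, -27.231952)
h = r sin θ − e = -27.231952 − 1 = -28.231952
x = r cos θ + √(L² − h²) = -41.933528 + √(33489.0 − 797.0431) = -41.933528 + 180.809173 = 138.875644

138.8756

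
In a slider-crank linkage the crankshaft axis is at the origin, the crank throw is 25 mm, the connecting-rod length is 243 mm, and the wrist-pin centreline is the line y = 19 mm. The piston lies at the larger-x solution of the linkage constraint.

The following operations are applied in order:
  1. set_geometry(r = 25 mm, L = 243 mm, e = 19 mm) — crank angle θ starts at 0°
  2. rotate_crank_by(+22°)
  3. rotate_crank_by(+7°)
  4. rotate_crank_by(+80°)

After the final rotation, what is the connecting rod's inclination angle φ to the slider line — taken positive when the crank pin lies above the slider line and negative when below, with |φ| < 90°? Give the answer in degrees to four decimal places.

set_geometry: r = 25 mm, L = 243 mm, e = 19 mm; θ ← 0°
rotate_crank_by(+22°): θ ← 0° +22° = 22°
rotate_crank_by(+7°): θ ← 22° +7° = 29°
rotate_crank_by(+80°): θ ← 29° +80° = 109°
crank pin P = (r cos θ, r sin θ) = (-8.139204, 23.637964)
h = r sin θ − e = 23.637964 − 19 = 4.637964
sin φ = h / L = 4.637964 / 243 = 0.01908627
φ = arcsin(0.01908627) = 1.093629°

1.0936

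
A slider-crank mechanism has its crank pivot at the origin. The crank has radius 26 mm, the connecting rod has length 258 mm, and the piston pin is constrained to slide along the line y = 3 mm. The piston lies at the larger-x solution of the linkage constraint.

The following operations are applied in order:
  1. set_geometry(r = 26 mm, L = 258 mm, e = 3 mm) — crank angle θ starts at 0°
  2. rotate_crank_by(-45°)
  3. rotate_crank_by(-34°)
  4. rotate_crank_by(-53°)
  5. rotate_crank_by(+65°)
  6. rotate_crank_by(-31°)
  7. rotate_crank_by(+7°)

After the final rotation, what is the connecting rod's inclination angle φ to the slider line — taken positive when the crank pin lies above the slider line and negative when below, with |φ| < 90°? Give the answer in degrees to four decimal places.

set_geometry: r = 26 mm, L = 258 mm, e = 3 mm; θ ← 0°
rotate_crank_by(-45°): θ ← 0° -45° = -45°
rotate_crank_by(-34°): θ ← -45° -34° = -79°
rotate_crank_by(-53°): θ ← -79° -53° = -132°
rotate_crank_by(+65°): θ ← -132° +65° = -67°
rotate_crank_by(-31°): θ ← -67° -31° = -98°
rotate_crank_by(+7°): θ ← -98° +7° = -91°
crank pin P = (r cos θ, r sin θ) = (-0.453763, -25.996040)
h = r sin θ − e = -25.996040 − 3 = -28.996040
sin φ = h / L = -28.996040 / 258 = -0.11238775
φ = arcsin(-0.11238775) = -6.452977°

-6.4530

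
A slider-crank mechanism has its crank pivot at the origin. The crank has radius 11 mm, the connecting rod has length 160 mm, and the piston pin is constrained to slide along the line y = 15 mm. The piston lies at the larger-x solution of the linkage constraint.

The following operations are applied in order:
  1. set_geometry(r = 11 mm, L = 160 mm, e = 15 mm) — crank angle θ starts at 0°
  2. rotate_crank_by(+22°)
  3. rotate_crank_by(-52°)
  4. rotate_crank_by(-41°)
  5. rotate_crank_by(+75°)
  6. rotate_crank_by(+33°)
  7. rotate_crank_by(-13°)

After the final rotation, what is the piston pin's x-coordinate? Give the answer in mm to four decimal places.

169.7024

set_geometry: r = 11 mm, L = 160 mm, e = 15 mm; θ ← 0°
rotate_crank_by(+22°): θ ← 0° +22° = 22°
rotate_crank_by(-52°): θ ← 22° -52° = -30°
rotate_crank_by(-41°): θ ← -30° -41° = -71°
rotate_crank_by(+75°): θ ← -71° +75° = 4°
rotate_crank_by(+33°): θ ← 4° +33° = 37°
rotate_crank_by(-13°): θ ← 37° -13° = 24°
crank pin P = (r cos θ, r sin θ) = (10.049000, 4.474103)
h = r sin θ − e = 4.474103 − 15 = -10.525897
x = r cos θ + √(L² − h²) = 10.049000 + √(25600.0 − 110.7945) = 10.049000 + 159.653392 = 169.702392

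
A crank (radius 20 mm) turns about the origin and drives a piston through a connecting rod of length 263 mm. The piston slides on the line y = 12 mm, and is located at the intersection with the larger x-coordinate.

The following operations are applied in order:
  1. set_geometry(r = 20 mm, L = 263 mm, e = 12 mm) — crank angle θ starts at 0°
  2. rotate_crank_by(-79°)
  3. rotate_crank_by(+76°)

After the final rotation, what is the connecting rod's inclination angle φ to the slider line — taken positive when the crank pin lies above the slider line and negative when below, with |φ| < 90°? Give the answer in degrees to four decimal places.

-2.8435

set_geometry: r = 20 mm, L = 263 mm, e = 12 mm; θ ← 0°
rotate_crank_by(-79°): θ ← 0° -79° = -79°
rotate_crank_by(+76°): θ ← -79° +76° = -3°
crank pin P = (r cos θ, r sin θ) = (19.972591, -1.046719)
h = r sin θ − e = -1.046719 − 12 = -13.046719
sin φ = h / L = -13.046719 / 263 = -0.04960730
φ = arcsin(-0.04960730) = -2.843456°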